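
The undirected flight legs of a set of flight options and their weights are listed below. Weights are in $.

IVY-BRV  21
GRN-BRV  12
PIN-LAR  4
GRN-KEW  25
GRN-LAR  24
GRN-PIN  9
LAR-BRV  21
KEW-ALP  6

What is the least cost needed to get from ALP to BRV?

Shortest distances from ALP:
ALP: 0
KEW: 6  (via ALP)
GRN: 31  (via KEW)
PIN: 40  (via GRN)
BRV: 43  (via GRN)
Shortest route: ALP → KEW → GRN → BRV = $43.

$43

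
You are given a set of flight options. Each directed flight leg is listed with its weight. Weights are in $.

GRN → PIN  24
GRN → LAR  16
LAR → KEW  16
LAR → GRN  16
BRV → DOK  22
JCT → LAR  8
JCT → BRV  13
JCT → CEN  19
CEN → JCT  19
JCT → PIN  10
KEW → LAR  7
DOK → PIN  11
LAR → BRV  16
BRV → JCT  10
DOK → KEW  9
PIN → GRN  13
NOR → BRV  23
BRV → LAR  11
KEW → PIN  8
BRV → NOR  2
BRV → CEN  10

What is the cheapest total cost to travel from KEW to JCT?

Settle nodes by increasing distance from KEW:
KEW: 0
LAR: 7  (via KEW)
PIN: 8  (via KEW)
GRN: 21  (via PIN)
BRV: 23  (via LAR)
NOR: 25  (via BRV)
JCT: 33  (via BRV)
Shortest route: KEW–LAR–BRV–JCT = $33.

$33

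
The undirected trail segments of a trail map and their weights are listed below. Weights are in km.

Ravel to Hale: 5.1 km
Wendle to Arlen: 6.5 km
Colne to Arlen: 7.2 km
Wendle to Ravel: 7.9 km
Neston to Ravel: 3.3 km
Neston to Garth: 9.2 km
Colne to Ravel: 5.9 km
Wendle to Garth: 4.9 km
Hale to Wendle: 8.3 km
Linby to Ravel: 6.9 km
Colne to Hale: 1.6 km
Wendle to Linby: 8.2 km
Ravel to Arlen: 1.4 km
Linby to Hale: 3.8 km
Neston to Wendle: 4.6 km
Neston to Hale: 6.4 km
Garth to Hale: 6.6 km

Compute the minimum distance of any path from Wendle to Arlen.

6.5 km

Running Dijkstra from Wendle:
Wendle: 0
Neston: 4.6  (via Wendle)
Garth: 4.9  (via Wendle)
Arlen: 6.5  (via Wendle)
Shortest route: Wendle–Arlen = 6.5 km.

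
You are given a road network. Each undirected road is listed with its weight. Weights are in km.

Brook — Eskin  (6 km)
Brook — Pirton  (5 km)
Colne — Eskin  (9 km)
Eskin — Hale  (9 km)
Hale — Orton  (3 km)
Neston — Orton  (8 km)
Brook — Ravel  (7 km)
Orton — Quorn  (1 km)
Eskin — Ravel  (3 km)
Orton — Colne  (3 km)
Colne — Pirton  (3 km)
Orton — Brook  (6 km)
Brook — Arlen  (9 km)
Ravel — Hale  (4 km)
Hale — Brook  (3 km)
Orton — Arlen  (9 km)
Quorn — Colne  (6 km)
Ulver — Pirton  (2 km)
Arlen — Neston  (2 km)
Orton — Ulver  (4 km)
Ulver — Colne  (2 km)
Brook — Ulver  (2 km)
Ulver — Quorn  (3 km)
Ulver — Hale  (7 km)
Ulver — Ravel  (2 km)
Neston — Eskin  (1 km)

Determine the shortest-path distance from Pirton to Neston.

8 km

Enumerating some paths:
Pirton → Ulver → Brook → Eskin → Neston: 2+2+6+1 = 11
Pirton → Colne → Ulver → Ravel → Eskin → Neston: 3+2+2+3+1 = 11
Pirton → Ulver → Ravel → Eskin → Neston: 2+2+3+1 = 8
Cheapest is Pirton → Ulver → Ravel → Eskin → Neston at 8 km.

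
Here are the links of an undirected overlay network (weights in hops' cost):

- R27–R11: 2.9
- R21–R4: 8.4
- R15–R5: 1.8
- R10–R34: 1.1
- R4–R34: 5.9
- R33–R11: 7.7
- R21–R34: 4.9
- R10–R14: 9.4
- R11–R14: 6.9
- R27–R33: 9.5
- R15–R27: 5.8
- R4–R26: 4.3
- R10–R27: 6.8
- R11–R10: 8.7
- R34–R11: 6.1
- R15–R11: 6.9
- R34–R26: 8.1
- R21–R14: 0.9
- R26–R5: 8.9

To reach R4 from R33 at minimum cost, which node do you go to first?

R11

Candidate routes:
R33 → R11 → R34 → R4: 7.7+6.1+5.9 = 19.7
R33 → R27 → R10 → R34 → R4: 9.5+6.8+1.1+5.9 = 23.3
The minimum is 19.7 hops' cost via R33 → R11 → R34 → R4.
So from R33 the first move is to R11.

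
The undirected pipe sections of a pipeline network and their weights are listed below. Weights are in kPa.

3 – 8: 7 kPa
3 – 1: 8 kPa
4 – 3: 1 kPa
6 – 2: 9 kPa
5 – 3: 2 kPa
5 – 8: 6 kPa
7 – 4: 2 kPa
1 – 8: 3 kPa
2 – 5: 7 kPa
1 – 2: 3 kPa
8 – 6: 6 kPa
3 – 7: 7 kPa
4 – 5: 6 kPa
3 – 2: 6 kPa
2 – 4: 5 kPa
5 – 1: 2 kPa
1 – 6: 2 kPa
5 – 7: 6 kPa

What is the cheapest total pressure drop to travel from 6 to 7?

9 kPa

Candidate routes:
6 - 1 - 5 - 3 - 4 - 7: 2+2+2+1+2 = 9
6 - 1 - 5 - 7: 2+2+6 = 10
The minimum is 9 kPa via 6 - 1 - 5 - 3 - 4 - 7.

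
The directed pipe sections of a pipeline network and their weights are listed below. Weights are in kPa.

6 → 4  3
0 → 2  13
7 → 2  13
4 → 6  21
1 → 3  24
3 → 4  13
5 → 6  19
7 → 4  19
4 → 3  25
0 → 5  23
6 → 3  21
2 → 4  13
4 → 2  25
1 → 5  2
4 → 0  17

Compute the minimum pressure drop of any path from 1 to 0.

Candidate routes:
1–5–6–4–0: 2+19+3+17 = 41
1–5–6–3–4–0: 2+19+21+13+17 = 72
1–3–4–0: 24+13+17 = 54
Cheapest is 1–5–6–4–0 at 41 kPa.

41 kPa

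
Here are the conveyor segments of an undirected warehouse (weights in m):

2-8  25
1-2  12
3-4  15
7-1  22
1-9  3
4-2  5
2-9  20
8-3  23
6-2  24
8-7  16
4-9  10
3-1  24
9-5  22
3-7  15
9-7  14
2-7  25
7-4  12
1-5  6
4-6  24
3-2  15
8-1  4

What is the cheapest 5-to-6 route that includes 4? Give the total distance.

Best 5 to 4: 5–1–9–4 costing 19
Shortest 4→6: 4–6 = 24
Total via 4: 19 + 24 = 43 m.

43 m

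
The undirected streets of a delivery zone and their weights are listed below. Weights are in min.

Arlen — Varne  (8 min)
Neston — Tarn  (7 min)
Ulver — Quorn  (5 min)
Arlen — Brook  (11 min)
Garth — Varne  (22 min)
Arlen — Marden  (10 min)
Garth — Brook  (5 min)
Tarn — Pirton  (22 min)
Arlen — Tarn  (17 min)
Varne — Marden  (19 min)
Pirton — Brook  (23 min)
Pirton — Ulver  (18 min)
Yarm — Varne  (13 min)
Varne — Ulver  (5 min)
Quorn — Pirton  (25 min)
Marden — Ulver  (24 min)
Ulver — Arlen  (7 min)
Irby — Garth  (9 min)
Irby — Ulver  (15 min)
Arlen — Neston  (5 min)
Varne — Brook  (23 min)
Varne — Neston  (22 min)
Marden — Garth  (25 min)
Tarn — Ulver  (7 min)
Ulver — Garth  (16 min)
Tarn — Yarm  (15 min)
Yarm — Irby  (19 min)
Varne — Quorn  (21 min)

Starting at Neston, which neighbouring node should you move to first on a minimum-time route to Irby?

Arlen

Enumerating some paths:
Neston - Tarn - Ulver - Irby: 7+7+15 = 29
Neston - Arlen - Ulver - Irby: 5+7+15 = 27
Neston - Arlen - Brook - Garth - Irby: 5+11+5+9 = 30
The minimum is 27 min via Neston - Arlen - Ulver - Irby.
So from Neston the first move is to Arlen.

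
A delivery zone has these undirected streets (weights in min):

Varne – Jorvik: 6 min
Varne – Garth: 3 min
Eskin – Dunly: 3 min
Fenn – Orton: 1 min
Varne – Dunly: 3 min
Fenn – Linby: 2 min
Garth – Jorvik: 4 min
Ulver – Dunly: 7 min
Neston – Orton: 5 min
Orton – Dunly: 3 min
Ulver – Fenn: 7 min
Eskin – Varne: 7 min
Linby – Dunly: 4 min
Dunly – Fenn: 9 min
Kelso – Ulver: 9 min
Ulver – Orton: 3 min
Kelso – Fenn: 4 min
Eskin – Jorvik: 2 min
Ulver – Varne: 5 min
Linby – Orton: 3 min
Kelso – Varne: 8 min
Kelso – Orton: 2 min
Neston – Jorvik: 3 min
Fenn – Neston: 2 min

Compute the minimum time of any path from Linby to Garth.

Shortest distances from Linby:
Linby: 0
Fenn: 2  (via Linby)
Orton: 3  (via Linby)
Dunly: 4  (via Linby)
Neston: 4  (via Fenn)
Kelso: 5  (via Orton)
Ulver: 6  (via Orton)
Eskin: 7  (via Dunly)
Varne: 7  (via Dunly)
Jorvik: 7  (via Neston)
Garth: 10  (via Varne)
Shortest route: Linby → Dunly → Varne → Garth = 10 min.

10 min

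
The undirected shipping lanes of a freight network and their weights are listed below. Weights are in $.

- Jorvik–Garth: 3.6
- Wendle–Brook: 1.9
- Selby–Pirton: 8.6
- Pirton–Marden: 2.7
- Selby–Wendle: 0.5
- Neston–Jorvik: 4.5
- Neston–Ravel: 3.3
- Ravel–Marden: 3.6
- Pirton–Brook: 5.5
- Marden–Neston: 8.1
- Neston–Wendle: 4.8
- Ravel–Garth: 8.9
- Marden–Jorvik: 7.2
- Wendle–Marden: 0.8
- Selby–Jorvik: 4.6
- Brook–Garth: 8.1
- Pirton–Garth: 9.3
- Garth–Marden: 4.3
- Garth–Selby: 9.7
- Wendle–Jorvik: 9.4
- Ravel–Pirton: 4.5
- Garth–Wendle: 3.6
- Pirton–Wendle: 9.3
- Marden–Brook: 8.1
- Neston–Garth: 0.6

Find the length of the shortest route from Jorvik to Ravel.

$7.5

Compare a few routes:
Jorvik → Neston → Ravel: 4.5+3.3 = 7.8
Jorvik → Selby → Wendle → Marden → Ravel: 4.6+0.5+0.8+3.6 = 9.5
Jorvik → Garth → Neston → Ravel: 3.6+0.6+3.3 = 7.5
Jorvik → Marden → Ravel: 7.2+3.6 = 10.8
The minimum is $7.5 via Jorvik → Garth → Neston → Ravel.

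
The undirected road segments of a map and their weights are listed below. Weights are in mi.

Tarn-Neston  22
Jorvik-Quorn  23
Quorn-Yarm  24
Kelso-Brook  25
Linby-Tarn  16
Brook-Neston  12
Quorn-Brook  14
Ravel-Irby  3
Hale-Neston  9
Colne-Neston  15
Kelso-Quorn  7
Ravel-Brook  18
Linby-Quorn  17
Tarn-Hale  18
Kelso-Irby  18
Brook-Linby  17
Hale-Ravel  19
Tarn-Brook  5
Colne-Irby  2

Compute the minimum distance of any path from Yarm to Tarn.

43 mi

Shortest distances from Yarm:
Yarm: 0
Quorn: 24  (via Yarm)
Kelso: 31  (via Quorn)
Brook: 38  (via Quorn)
Linby: 41  (via Quorn)
Tarn: 43  (via Brook)
Shortest route: Yarm → Quorn → Brook → Tarn = 43 mi.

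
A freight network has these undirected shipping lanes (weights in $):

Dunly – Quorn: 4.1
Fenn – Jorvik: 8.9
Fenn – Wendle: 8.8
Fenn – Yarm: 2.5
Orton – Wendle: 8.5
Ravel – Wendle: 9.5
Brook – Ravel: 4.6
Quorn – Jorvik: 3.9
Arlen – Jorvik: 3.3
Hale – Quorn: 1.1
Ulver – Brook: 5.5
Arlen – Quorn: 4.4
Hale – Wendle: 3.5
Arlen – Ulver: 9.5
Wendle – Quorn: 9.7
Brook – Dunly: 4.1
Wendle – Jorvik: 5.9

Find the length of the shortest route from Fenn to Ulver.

Running Dijkstra from Fenn:
Fenn: 0
Yarm: 2.5  (via Fenn)
Wendle: 8.8  (via Fenn)
Jorvik: 8.9  (via Fenn)
Arlen: 12.2  (via Jorvik)
Hale: 12.3  (via Wendle)
Quorn: 12.8  (via Jorvik)
Dunly: 16.9  (via Quorn)
Orton: 17.3  (via Wendle)
Ravel: 18.3  (via Wendle)
Brook: 21  (via Dunly)
Ulver: 21.7  (via Arlen)
Shortest route: Fenn–Jorvik–Arlen–Ulver = $21.7.

$21.7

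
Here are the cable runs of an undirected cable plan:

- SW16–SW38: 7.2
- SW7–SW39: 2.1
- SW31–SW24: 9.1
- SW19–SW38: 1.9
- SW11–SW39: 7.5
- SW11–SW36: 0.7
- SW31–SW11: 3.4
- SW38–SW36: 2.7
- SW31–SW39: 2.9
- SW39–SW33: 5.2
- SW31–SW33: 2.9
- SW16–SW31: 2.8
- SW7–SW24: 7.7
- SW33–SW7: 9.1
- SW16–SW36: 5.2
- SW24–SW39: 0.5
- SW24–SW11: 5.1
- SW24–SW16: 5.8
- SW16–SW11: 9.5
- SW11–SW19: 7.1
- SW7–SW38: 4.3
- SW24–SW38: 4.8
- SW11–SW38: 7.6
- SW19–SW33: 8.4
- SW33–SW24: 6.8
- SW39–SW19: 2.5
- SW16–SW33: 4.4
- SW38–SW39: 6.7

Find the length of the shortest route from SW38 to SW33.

Running Dijkstra from SW38:
SW38: 0
SW19: 1.9  (via SW38)
SW36: 2.7  (via SW38)
SW11: 3.4  (via SW36)
SW7: 4.3  (via SW38)
SW39: 4.4  (via SW19)
SW24: 4.8  (via SW38)
SW31: 6.8  (via SW11)
SW16: 7.2  (via SW38)
SW33: 9.6  (via SW39)
Shortest route: SW38–SW19–SW39–SW33 = 9.6.

9.6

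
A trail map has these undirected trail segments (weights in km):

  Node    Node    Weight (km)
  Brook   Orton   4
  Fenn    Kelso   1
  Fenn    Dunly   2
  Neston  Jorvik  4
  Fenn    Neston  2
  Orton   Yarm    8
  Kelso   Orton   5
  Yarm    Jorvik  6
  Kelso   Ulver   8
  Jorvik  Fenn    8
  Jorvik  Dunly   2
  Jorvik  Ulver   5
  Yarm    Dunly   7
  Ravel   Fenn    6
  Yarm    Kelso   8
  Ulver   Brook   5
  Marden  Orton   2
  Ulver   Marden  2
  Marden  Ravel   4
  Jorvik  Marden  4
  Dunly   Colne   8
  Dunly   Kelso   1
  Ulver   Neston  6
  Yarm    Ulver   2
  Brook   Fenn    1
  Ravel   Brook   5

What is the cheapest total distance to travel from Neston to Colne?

12 km

Candidate routes:
Neston - Ulver - Jorvik - Dunly - Colne: 6+5+2+8 = 21
Neston - Fenn - Dunly - Colne: 2+2+8 = 12
Neston - Fenn - Jorvik - Dunly - Colne: 2+8+2+8 = 20
Neston - Jorvik - Dunly - Colne: 4+2+8 = 14
Cheapest is Neston - Fenn - Dunly - Colne at 12 km.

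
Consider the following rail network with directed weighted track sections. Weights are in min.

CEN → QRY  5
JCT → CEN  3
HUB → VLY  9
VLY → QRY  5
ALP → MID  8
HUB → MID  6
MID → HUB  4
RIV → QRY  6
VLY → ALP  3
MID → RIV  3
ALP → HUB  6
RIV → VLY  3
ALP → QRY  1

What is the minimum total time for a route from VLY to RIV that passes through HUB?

18 min

Shortest VLY→HUB: VLY–ALP–HUB = 9
Shortest HUB→RIV: HUB–MID–RIV = 9
Total via HUB: 9 + 9 = 18 min.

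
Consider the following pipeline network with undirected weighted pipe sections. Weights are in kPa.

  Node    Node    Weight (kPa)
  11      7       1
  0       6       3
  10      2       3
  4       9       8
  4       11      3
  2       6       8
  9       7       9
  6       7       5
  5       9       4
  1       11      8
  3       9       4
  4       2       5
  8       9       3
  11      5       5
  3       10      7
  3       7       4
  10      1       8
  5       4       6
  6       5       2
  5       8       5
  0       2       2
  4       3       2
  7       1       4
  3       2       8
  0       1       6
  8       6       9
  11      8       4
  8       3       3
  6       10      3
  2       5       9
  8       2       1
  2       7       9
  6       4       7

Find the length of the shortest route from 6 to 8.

Compare a few routes:
6 - 10 - 2 - 8: 3+3+1 = 7
6 - 0 - 2 - 8: 3+2+1 = 6
6 - 2 - 8: 8+1 = 9
6 - 5 - 8: 2+5 = 7
Cheapest is 6 - 0 - 2 - 8 at 6 kPa.

6 kPa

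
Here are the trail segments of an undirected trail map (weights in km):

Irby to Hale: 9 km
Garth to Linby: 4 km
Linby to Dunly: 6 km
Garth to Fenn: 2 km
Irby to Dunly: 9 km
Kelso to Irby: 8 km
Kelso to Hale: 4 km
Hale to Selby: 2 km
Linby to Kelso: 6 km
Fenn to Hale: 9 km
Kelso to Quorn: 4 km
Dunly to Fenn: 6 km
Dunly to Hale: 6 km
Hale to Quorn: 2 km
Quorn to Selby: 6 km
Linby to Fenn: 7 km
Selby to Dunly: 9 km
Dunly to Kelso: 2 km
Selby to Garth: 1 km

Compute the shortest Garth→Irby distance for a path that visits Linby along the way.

Shortest Garth→Linby: Garth → Linby = 4
Best Linby to Irby: Linby → Kelso → Irby costing 14
Total via Linby: 4 + 14 = 18 km.

18 km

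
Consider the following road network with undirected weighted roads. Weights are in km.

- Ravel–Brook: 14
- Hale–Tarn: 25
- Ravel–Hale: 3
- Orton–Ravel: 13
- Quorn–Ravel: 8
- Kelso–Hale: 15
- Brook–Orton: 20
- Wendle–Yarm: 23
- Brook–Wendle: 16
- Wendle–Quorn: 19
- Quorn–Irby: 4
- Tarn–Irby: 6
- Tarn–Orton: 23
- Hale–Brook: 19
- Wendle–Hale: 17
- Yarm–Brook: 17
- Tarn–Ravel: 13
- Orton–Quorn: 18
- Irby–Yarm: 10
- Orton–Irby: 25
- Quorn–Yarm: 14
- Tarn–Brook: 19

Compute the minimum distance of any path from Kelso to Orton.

31 km

Shortest distances from Kelso:
Kelso: 0
Hale: 15  (via Kelso)
Ravel: 18  (via Hale)
Quorn: 26  (via Ravel)
Irby: 30  (via Quorn)
Orton: 31  (via Ravel)
Shortest route: Kelso → Hale → Ravel → Orton = 31 km.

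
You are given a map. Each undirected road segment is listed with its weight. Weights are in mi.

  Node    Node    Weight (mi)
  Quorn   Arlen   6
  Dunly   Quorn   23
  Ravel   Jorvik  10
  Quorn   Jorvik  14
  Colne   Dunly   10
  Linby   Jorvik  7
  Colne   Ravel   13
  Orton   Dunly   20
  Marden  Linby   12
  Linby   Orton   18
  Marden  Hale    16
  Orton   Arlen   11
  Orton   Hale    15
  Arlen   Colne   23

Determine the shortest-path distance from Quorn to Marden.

33 mi

Shortest distances from Quorn:
Quorn: 0
Arlen: 6  (via Quorn)
Jorvik: 14  (via Quorn)
Orton: 17  (via Arlen)
Linby: 21  (via Jorvik)
Dunly: 23  (via Quorn)
Ravel: 24  (via Jorvik)
Colne: 29  (via Arlen)
Hale: 32  (via Orton)
Marden: 33  (via Linby)
Shortest route: Quorn–Jorvik–Linby–Marden = 33 mi.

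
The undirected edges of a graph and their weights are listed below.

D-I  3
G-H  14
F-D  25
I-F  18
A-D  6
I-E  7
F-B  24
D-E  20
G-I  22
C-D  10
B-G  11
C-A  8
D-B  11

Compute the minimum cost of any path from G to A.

28

Compare a few routes:
G–I–D–A: 22+3+6 = 31
G–B–D–C–A: 11+11+10+8 = 40
G–B–D–A: 11+11+6 = 28
Cheapest is G–B–D–A at 28.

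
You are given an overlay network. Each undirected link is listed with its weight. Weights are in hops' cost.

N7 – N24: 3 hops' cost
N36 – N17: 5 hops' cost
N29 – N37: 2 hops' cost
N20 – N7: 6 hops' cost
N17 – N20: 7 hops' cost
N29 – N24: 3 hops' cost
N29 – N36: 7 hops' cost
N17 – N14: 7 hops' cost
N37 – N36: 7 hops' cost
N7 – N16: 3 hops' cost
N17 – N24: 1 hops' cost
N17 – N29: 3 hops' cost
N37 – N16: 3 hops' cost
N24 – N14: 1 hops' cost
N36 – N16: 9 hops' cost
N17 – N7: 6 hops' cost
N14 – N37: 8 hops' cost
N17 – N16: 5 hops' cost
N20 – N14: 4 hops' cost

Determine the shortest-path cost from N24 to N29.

3 hops' cost

Settle nodes by increasing distance from N24:
N24: 0
N14: 1  (via N24)
N17: 1  (via N24)
N7: 3  (via N24)
N29: 3  (via N24)
Shortest route: N24 → N29 = 3 hops' cost.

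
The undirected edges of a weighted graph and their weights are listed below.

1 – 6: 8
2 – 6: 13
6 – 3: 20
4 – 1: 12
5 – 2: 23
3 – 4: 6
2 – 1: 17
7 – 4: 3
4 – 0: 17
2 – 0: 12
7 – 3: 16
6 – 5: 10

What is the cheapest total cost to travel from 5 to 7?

Shortest distances from 5:
5: 0
6: 10  (via 5)
1: 18  (via 6)
2: 23  (via 5)
3: 30  (via 6)
4: 30  (via 1)
7: 33  (via 4)
Shortest route: 5–6–1–4–7 = 33.

33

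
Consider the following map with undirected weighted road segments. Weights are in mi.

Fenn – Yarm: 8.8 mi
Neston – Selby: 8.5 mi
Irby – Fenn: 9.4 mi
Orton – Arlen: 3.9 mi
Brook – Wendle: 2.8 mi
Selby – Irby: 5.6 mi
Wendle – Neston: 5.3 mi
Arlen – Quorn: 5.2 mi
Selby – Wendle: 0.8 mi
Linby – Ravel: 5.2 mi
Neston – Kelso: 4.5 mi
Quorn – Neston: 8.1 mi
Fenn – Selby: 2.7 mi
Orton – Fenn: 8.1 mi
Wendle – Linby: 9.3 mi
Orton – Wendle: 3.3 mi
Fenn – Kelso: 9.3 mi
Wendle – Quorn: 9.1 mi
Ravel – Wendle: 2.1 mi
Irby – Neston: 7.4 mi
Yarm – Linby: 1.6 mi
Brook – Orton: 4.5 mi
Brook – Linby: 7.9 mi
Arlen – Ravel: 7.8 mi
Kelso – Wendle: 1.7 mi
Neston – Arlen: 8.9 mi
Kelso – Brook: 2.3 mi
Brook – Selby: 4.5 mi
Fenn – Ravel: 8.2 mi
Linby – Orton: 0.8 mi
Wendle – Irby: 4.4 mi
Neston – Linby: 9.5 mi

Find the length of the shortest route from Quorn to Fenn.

12.6 mi

Settle nodes by increasing distance from Quorn:
Quorn: 0
Arlen: 5.2  (via Quorn)
Neston: 8.1  (via Quorn)
Wendle: 9.1  (via Quorn)
Orton: 9.1  (via Arlen)
Linby: 9.9  (via Orton)
Selby: 9.9  (via Wendle)
Kelso: 10.8  (via Wendle)
Ravel: 11.2  (via Wendle)
Yarm: 11.5  (via Linby)
Brook: 11.9  (via Wendle)
Fenn: 12.6  (via Selby)
Shortest route: Quorn–Wendle–Selby–Fenn = 12.6 mi.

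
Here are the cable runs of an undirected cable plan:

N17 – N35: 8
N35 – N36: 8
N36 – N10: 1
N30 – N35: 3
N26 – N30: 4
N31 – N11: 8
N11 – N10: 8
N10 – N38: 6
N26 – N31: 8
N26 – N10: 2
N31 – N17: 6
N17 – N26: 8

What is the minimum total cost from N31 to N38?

16

Compare a few routes:
N31 - N17 - N26 - N10 - N38: 6+8+2+6 = 22
N31 - N26 - N10 - N38: 8+2+6 = 16
N31 - N11 - N10 - N38: 8+8+6 = 22
Cheapest is N31 - N26 - N10 - N38 at 16.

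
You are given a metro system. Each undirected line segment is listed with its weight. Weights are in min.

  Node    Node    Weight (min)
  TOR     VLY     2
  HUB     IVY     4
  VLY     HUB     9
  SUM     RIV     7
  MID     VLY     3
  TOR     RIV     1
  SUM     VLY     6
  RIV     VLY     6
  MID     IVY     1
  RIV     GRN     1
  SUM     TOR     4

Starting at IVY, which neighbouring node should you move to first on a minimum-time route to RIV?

Compare a few routes:
IVY - MID - VLY - SUM - TOR - RIV: 1+3+6+4+1 = 15
IVY - MID - VLY - TOR - RIV: 1+3+2+1 = 7
IVY - HUB - VLY - TOR - RIV: 4+9+2+1 = 16
IVY - MID - VLY - RIV: 1+3+6 = 10
Cheapest is IVY - MID - VLY - TOR - RIV at 7 min.
So from IVY the first move is to MID.

MID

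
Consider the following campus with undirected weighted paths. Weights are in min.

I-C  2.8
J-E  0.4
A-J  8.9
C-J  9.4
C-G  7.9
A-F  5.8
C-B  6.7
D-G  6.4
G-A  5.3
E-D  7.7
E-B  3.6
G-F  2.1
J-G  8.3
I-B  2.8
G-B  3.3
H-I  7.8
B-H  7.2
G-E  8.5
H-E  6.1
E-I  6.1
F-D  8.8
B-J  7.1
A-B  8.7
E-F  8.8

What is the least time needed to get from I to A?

11.4 min

Enumerating some paths:
I → E → J → A: 6.1+0.4+8.9 = 15.4
I → B → G → A: 2.8+3.3+5.3 = 11.4
I → B → A: 2.8+8.7 = 11.5
I → B → G → F → A: 2.8+3.3+2.1+5.8 = 14
Cheapest is I → B → G → A at 11.4 min.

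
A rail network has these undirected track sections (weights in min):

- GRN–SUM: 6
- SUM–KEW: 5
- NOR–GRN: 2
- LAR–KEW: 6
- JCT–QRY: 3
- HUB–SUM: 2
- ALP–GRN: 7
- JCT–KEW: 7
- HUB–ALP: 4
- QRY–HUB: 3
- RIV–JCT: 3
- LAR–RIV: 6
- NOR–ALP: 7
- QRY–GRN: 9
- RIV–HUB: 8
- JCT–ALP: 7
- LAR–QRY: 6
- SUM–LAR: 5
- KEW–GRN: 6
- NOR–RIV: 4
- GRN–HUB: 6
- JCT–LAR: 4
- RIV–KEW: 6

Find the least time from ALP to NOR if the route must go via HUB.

Shortest ALP→HUB: ALP → HUB = 4
Shortest HUB→NOR: HUB → GRN → NOR = 8
Total via HUB: 4 + 8 = 12 min.

12 min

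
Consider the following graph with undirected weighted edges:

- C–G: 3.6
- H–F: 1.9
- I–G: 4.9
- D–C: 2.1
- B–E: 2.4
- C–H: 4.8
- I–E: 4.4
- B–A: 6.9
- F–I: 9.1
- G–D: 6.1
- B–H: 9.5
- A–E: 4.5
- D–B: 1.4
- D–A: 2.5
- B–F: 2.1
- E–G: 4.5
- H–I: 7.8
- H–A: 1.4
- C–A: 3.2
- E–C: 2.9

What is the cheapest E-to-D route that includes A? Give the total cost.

7

Best E to A: E → A costing 4.5
Shortest A→D: A → D = 2.5
Total via A: 4.5 + 2.5 = 7.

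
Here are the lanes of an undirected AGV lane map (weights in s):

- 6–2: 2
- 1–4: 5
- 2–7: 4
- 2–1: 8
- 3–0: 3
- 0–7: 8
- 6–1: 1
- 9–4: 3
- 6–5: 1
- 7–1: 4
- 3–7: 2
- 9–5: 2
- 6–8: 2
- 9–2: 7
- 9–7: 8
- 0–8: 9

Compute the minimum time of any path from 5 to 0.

Settle nodes by increasing distance from 5:
5: 0
6: 1  (via 5)
1: 2  (via 6)
9: 2  (via 5)
2: 3  (via 6)
8: 3  (via 6)
4: 5  (via 9)
7: 6  (via 1)
3: 8  (via 7)
0: 11  (via 3)
Shortest route: 5 → 6 → 1 → 7 → 3 → 0 = 11 s.

11 s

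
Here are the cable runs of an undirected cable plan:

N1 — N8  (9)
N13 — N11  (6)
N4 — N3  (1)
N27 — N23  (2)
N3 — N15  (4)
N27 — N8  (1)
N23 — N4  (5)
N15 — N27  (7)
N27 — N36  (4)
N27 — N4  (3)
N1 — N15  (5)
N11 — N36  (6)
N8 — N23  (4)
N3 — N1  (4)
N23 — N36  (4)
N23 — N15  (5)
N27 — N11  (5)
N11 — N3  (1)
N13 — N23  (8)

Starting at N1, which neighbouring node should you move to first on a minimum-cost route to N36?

N3

Candidate routes:
N1–N3–N4–N27–N36: 4+1+3+4 = 12
N1–N3–N11–N36: 4+1+6 = 11
Cheapest is N1–N3–N11–N36 at 11.
So from N1 the first move is to N3.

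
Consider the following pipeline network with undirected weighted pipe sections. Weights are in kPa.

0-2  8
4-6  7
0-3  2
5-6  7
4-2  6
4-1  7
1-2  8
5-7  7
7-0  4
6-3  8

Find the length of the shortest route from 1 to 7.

20 kPa

Compare a few routes:
1–2–0–7: 8+8+4 = 20
1–4–2–0–7: 7+6+8+4 = 25
The minimum is 20 kPa via 1–2–0–7.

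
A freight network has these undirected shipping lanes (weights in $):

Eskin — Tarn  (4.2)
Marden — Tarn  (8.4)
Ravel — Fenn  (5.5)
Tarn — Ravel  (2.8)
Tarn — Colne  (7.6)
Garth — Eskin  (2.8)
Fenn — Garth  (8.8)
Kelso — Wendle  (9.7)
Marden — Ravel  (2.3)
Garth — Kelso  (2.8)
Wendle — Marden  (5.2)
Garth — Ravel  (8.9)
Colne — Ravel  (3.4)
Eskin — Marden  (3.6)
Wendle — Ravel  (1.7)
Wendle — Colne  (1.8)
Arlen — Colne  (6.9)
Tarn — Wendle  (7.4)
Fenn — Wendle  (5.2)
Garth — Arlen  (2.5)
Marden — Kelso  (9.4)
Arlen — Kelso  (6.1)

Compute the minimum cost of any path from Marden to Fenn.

$7.8

Settle nodes by increasing distance from Marden:
Marden: 0
Ravel: 2.3  (via Marden)
Eskin: 3.6  (via Marden)
Wendle: 4  (via Ravel)
Tarn: 5.1  (via Ravel)
Colne: 5.7  (via Ravel)
Garth: 6.4  (via Eskin)
Fenn: 7.8  (via Ravel)
Shortest route: Marden → Ravel → Fenn = $7.8.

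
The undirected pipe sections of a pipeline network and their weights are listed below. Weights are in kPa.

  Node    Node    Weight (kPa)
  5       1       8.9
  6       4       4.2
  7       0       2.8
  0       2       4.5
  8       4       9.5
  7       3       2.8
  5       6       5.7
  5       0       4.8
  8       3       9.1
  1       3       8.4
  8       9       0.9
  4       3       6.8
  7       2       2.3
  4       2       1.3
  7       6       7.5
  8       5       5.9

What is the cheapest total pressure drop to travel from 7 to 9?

Compare a few routes:
7 → 3 → 8 → 9: 2.8+9.1+0.9 = 12.8
7 → 2 → 4 → 8 → 9: 2.3+1.3+9.5+0.9 = 14
The minimum is 12.8 kPa via 7 → 3 → 8 → 9.

12.8 kPa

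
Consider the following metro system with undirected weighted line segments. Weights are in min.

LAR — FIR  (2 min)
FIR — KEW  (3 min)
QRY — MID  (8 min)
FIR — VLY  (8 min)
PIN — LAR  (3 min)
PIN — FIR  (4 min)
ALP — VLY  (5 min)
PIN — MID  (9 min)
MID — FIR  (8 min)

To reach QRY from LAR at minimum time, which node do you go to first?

FIR

Compare a few routes:
LAR - PIN - MID - QRY: 3+9+8 = 20
LAR - FIR - MID - QRY: 2+8+8 = 18
The minimum is 18 min via LAR - FIR - MID - QRY.
So from LAR the first move is to FIR.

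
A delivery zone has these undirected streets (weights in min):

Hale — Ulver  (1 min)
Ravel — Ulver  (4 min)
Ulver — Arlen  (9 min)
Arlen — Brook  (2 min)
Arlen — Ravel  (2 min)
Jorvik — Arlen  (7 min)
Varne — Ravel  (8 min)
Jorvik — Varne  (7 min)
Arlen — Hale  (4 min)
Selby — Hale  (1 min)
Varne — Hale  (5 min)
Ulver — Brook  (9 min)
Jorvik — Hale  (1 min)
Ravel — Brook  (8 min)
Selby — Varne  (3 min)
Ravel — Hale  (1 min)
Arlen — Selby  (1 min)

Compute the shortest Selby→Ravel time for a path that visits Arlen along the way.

3 min

Shortest Selby→Arlen: Selby–Arlen = 1
Shortest Arlen→Ravel: Arlen–Ravel = 2
Total via Arlen: 1 + 2 = 3 min.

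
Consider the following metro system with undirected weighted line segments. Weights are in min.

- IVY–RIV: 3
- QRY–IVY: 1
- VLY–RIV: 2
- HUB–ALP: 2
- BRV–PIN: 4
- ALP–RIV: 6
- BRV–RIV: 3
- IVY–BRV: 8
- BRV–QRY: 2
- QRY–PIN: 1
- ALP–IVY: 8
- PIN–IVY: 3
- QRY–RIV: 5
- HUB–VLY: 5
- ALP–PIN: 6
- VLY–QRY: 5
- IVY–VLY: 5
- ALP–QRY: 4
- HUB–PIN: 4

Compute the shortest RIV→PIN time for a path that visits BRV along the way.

6 min

Best RIV to BRV: RIV → BRV costing 3
Best BRV to PIN: BRV → QRY → PIN costing 3
Total via BRV: 3 + 3 = 6 min.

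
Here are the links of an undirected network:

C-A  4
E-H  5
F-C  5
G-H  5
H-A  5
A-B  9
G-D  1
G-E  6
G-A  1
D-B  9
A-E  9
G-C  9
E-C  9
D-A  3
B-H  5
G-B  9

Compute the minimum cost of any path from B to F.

18

Shortest distances from B:
B: 0
H: 5  (via B)
A: 9  (via B)
D: 9  (via B)
G: 9  (via B)
E: 10  (via H)
C: 13  (via A)
F: 18  (via C)
Shortest route: B–A–C–F = 18.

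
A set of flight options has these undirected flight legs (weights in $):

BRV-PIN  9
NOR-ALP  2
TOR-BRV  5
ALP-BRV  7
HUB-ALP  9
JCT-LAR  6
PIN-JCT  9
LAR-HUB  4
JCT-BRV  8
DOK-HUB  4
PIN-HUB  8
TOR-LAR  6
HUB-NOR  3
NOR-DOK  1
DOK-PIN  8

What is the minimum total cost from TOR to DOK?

Candidate routes:
TOR–BRV–ALP–NOR–DOK: 5+7+2+1 = 15
TOR–LAR–HUB–DOK: 6+4+4 = 14
The minimum is $14 via TOR–LAR–HUB–DOK.

$14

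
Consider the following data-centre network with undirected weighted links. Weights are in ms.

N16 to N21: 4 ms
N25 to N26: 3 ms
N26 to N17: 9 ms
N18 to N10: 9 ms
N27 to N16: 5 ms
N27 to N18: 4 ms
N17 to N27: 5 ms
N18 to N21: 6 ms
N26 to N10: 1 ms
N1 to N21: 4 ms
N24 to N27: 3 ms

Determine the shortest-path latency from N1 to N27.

13 ms

Compare a few routes:
N1–N21–N16–N27: 4+4+5 = 13
N1–N21–N18–N27: 4+6+4 = 14
The minimum is 13 ms via N1–N21–N16–N27.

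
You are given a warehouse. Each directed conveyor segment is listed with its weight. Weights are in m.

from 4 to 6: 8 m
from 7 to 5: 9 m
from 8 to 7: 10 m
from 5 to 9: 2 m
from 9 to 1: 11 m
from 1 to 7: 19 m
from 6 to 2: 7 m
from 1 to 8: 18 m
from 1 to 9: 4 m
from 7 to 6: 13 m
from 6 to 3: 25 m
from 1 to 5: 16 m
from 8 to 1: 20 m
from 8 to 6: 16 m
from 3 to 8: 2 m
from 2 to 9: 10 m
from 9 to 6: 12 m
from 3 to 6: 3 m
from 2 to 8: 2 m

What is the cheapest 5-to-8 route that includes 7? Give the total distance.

Shortest 5→7: 5 → 9 → 1 → 7 = 32
Best 7 to 8: 7 → 6 → 2 → 8 costing 22
Total via 7: 32 + 22 = 54 m.

54 m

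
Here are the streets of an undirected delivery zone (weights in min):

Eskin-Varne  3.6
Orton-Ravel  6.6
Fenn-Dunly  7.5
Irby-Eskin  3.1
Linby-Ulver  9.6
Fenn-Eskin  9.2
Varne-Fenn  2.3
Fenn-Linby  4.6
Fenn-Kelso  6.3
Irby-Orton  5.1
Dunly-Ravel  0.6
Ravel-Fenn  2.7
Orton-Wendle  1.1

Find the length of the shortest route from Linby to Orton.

13.9 min

Shortest distances from Linby:
Linby: 0
Fenn: 4.6  (via Linby)
Varne: 6.9  (via Fenn)
Ravel: 7.3  (via Fenn)
Dunly: 7.9  (via Ravel)
Ulver: 9.6  (via Linby)
Eskin: 10.5  (via Varne)
Kelso: 10.9  (via Fenn)
Irby: 13.6  (via Eskin)
Orton: 13.9  (via Ravel)
Shortest route: Linby → Fenn → Ravel → Orton = 13.9 min.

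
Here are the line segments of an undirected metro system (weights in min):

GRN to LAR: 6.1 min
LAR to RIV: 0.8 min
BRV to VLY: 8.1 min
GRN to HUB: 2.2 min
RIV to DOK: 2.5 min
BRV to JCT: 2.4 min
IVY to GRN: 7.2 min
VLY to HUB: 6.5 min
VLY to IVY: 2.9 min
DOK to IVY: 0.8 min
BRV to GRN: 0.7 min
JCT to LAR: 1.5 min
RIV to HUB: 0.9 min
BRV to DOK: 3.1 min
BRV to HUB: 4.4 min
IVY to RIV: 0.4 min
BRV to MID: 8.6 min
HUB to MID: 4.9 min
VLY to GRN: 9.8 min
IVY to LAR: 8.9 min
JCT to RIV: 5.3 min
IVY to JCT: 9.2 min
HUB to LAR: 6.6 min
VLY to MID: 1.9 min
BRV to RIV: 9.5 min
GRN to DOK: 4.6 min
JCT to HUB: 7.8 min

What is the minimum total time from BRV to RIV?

3.8 min

Compare a few routes:
BRV - GRN - HUB - RIV: 0.7+2.2+0.9 = 3.8
BRV - DOK - IVY - RIV: 3.1+0.8+0.4 = 4.3
Cheapest is BRV - GRN - HUB - RIV at 3.8 min.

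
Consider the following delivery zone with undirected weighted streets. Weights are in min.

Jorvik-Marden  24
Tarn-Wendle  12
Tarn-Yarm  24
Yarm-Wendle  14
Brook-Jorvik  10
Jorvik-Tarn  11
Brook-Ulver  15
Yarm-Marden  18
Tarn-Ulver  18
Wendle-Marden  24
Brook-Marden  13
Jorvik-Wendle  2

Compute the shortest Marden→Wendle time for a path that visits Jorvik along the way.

25 min

Shortest Marden→Jorvik: Marden–Brook–Jorvik = 23
Shortest Jorvik→Wendle: Jorvik–Wendle = 2
Total via Jorvik: 23 + 2 = 25 min.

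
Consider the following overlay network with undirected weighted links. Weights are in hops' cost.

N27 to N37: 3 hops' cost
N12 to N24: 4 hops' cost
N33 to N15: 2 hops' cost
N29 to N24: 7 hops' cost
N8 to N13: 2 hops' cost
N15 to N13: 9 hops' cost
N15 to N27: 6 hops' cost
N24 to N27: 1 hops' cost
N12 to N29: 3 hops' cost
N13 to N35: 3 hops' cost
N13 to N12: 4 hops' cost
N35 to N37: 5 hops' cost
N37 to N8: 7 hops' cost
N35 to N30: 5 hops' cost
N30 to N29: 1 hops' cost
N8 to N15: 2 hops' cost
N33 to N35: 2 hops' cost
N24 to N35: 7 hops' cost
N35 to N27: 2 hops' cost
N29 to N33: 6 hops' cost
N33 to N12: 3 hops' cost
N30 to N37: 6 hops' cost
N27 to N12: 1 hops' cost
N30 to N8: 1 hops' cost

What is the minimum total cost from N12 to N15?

Enumerating some paths:
N12 → N33 → N15: 3+2 = 5
N12 → N29 → N30 → N8 → N15: 3+1+1+2 = 7
N12 → N27 → N35 → N33 → N15: 1+2+2+2 = 7
N12 → N27 → N15: 1+6 = 7
The minimum is 5 hops' cost via N12 → N33 → N15.

5 hops' cost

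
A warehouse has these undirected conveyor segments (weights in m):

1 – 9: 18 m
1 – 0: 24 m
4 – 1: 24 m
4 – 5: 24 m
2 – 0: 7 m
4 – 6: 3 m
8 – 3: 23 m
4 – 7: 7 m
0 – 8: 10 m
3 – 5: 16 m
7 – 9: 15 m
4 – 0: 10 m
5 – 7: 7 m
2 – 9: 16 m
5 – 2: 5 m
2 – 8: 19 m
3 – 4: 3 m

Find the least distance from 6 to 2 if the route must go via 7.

Shortest 6→7: 6 → 4 → 7 = 10
Best 7 to 2: 7 → 5 → 2 costing 12
Total via 7: 10 + 12 = 22 m.

22 m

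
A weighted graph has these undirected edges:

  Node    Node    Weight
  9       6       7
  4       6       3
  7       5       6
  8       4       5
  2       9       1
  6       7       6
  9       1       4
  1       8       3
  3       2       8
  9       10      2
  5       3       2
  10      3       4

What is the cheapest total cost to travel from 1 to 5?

Enumerating some paths:
1–9–2–3–5: 4+1+8+2 = 15
1–8–4–6–7–5: 3+5+3+6+6 = 23
1–9–10–3–5: 4+2+4+2 = 12
1–9–6–7–5: 4+7+6+6 = 23
The minimum is 12 via 1–9–10–3–5.

12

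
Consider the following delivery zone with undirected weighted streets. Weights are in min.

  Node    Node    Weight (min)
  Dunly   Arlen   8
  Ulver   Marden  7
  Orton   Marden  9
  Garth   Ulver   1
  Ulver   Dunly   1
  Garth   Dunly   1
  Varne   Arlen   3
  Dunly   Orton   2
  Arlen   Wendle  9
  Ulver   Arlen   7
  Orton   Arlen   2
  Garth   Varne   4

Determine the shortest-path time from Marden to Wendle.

Running Dijkstra from Marden:
Marden: 0
Ulver: 7  (via Marden)
Garth: 8  (via Ulver)
Dunly: 8  (via Ulver)
Orton: 9  (via Marden)
Arlen: 11  (via Orton)
Varne: 12  (via Garth)
Wendle: 20  (via Arlen)
Shortest route: Marden–Orton–Arlen–Wendle = 20 min.

20 min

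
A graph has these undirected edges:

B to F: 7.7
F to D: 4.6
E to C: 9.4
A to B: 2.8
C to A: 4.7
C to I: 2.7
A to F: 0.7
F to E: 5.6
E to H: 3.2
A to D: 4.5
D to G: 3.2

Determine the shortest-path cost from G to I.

15.1

Settle nodes by increasing distance from G:
G: 0
D: 3.2  (via G)
A: 7.7  (via D)
F: 7.8  (via D)
B: 10.5  (via A)
C: 12.4  (via A)
E: 13.4  (via F)
I: 15.1  (via C)
Shortest route: G → D → A → C → I = 15.1.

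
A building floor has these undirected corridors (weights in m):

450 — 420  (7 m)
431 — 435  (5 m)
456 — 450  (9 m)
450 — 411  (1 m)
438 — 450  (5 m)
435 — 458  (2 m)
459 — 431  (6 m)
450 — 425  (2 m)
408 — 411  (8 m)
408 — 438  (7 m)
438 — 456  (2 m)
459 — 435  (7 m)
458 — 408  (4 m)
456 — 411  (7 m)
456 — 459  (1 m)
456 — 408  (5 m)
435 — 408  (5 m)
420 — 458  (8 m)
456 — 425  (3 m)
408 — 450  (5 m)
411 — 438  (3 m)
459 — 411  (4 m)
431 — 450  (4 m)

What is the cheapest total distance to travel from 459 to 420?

12 m

Enumerating some paths:
459–411–450–420: 4+1+7 = 12
459–456–425–450–420: 1+3+2+7 = 13
Cheapest is 459–411–450–420 at 12 m.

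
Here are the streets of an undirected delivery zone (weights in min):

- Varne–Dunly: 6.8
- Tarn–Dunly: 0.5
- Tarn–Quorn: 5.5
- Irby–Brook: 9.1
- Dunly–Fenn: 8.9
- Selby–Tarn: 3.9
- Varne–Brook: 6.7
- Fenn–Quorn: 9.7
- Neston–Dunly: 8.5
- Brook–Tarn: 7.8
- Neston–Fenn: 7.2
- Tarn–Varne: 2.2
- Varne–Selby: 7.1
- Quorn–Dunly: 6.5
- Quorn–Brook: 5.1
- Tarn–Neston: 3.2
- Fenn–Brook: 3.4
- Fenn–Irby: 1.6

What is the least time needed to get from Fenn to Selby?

13.3 min

Compare a few routes:
Fenn–Brook–Tarn–Selby: 3.4+7.8+3.9 = 15.1
Fenn–Dunly–Tarn–Selby: 8.9+0.5+3.9 = 13.3
Fenn–Neston–Tarn–Selby: 7.2+3.2+3.9 = 14.3
Fenn–Brook–Varne–Tarn–Selby: 3.4+6.7+2.2+3.9 = 16.2
The minimum is 13.3 min via Fenn–Dunly–Tarn–Selby.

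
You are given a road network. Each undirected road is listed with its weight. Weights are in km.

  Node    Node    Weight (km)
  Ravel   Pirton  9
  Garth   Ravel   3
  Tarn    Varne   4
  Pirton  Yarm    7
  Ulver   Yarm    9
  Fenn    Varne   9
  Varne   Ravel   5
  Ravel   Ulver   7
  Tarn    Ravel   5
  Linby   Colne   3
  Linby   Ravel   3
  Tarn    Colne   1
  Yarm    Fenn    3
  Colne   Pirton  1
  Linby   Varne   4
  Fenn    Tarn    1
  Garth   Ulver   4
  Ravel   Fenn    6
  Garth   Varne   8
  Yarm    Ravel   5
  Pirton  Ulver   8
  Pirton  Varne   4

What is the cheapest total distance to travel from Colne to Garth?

9 km

Enumerating some paths:
Colne - Tarn - Fenn - Ravel - Garth: 1+1+6+3 = 11
Colne - Tarn - Ravel - Garth: 1+5+3 = 9
Colne - Tarn - Varne - Ravel - Garth: 1+4+5+3 = 13
The minimum is 9 km via Colne - Tarn - Ravel - Garth.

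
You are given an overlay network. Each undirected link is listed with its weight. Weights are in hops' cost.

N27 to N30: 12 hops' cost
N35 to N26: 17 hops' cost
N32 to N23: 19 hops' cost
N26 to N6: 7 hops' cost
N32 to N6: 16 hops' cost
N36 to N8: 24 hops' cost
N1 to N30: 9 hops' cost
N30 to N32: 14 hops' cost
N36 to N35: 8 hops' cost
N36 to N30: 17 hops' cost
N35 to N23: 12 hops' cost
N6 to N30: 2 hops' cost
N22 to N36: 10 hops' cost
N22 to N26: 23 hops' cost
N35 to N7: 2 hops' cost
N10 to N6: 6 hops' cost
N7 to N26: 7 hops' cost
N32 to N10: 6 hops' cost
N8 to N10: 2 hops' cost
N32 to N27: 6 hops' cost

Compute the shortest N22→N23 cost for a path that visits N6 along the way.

Shortest N22→N6: N22–N36–N30–N6 = 29
Best N6 to N23: N6–N26–N7–N35–N23 costing 28
Total via N6: 29 + 28 = 57 hops' cost.

57 hops' cost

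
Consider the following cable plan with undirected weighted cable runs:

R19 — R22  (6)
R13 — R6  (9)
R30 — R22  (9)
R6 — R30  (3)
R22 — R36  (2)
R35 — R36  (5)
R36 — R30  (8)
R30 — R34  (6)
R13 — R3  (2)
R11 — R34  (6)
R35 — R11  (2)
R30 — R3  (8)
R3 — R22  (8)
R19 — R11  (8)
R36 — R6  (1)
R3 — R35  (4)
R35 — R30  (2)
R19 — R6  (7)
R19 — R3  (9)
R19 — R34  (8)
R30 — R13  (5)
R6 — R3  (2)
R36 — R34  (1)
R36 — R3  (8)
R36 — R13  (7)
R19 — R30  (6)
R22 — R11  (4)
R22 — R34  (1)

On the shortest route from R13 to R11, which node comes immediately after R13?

R3

Enumerating some paths:
R13 - R3 - R6 - R36 - R22 - R11: 2+2+1+2+4 = 11
R13 - R3 - R35 - R11: 2+4+2 = 8
R13 - R30 - R35 - R11: 5+2+2 = 9
The minimum is 8 via R13 - R3 - R35 - R11.
So from R13 the first move is to R3.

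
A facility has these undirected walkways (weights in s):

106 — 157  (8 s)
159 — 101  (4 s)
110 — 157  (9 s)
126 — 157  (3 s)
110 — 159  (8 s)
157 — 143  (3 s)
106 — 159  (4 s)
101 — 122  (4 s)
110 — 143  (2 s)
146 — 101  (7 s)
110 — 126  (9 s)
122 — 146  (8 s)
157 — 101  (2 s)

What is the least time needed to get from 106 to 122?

Running Dijkstra from 106:
106: 0
159: 4  (via 106)
157: 8  (via 106)
101: 8  (via 159)
126: 11  (via 157)
143: 11  (via 157)
122: 12  (via 101)
Shortest route: 106–159–101–122 = 12 s.

12 s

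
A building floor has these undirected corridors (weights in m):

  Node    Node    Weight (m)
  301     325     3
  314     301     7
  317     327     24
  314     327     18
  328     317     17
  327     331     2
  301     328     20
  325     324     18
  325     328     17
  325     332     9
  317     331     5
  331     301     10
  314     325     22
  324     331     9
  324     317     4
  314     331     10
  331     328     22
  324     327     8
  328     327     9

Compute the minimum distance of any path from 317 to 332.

Running Dijkstra from 317:
317: 0
324: 4  (via 317)
331: 5  (via 317)
327: 7  (via 331)
301: 15  (via 331)
314: 15  (via 331)
328: 16  (via 327)
325: 18  (via 301)
332: 27  (via 325)
Shortest route: 317 → 331 → 301 → 325 → 332 = 27 m.

27 m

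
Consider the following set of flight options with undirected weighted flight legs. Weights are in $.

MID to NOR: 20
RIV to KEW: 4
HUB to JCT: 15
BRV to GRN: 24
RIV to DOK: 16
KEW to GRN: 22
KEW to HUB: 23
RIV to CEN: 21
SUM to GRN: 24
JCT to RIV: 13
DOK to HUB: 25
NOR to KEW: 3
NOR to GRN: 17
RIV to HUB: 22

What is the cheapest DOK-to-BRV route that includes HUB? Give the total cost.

$92

Shortest DOK→HUB: DOK–HUB = 25
Shortest HUB→BRV: HUB–KEW–NOR–GRN–BRV = 67
Total via HUB: 25 + 67 = $92.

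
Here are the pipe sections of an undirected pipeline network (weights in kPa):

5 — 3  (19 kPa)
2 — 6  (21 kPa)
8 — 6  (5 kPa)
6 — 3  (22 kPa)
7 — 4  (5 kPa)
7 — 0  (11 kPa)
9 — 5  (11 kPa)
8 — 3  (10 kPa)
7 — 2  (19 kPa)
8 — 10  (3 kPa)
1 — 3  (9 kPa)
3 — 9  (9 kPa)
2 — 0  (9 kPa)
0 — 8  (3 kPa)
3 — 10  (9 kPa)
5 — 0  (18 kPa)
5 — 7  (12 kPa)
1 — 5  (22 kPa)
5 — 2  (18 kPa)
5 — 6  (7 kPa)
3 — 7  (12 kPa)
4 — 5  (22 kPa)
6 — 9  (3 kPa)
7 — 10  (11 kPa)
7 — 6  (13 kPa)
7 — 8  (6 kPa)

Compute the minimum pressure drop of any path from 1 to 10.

18 kPa

Shortest distances from 1:
1: 0
3: 9  (via 1)
9: 18  (via 3)
10: 18  (via 3)
Shortest route: 1–3–10 = 18 kPa.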